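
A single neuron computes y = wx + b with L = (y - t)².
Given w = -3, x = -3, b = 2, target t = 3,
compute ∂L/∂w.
∂L/∂w = -48

y = wx + b = (-3)(-3) + 2 = 11
∂L/∂y = 2(y - t) = 2(11 - 3) = 16
∂y/∂w = x = -3
∂L/∂w = ∂L/∂y · ∂y/∂w = 16 × -3 = -48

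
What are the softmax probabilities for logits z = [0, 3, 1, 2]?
p = [0.0321, 0.6439, 0.0871, 0.2369]

exp(z) = [1, 20.09, 2.718, 7.389]
Sum = 31.19
p = [0.0321, 0.6439, 0.0871, 0.2369]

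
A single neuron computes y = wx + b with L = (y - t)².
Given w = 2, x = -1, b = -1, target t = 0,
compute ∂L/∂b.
∂L/∂b = -6

y = wx + b = (2)(-1) + -1 = -3
∂L/∂y = 2(y - t) = 2(-3 - 0) = -6
∂y/∂b = 1
∂L/∂b = ∂L/∂y · ∂y/∂b = -6 × 1 = -6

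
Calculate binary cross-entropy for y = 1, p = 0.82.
L = 0.1985

L = -1·log(0.82) - 0·log(0.18) = -log(0.82) = 0.1985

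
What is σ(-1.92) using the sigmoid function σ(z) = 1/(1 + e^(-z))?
0.1279

sigmoid(-1.92) = 1/(1 + e^(1.92)) = 1/(1 + 6.821) = 0.1279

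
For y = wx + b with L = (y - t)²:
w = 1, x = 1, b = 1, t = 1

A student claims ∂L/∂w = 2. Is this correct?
Correct

y = (1)(1) + 1 = 2
∂L/∂y = 2(y - t) = 2(2 - 1) = 2
∂y/∂w = x = 1
∂L/∂w = 2 × 1 = 2

Claimed value: 2
Correct: The correct gradient is 2.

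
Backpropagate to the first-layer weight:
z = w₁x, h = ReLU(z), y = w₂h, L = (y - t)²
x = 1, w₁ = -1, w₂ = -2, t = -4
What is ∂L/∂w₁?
∂L/∂w₁ = 0

Forward pass:
z = w₁x = -1×1 = -1
h = ReLU(-1) = 0
y = w₂h = -2×0 = 0

Backward pass:
∂L/∂y = 2(y - t) = 2(0 - -4) = 8
∂y/∂h = w₂ = -2
∂h/∂z = 0 (ReLU derivative)
∂z/∂w₁ = x = 1

∂L/∂w₁ = 8 × -2 × 0 × 1 = 0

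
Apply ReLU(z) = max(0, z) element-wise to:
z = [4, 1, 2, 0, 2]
h = [4, 1, 2, 0, 2]

ReLU applied element-wise: max(0,4)=4, max(0,1)=1, max(0,2)=2, max(0,0)=0, max(0,2)=2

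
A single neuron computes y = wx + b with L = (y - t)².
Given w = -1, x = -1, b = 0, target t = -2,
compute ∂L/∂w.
∂L/∂w = -6

y = wx + b = (-1)(-1) + 0 = 1
∂L/∂y = 2(y - t) = 2(1 - -2) = 6
∂y/∂w = x = -1
∂L/∂w = ∂L/∂y · ∂y/∂w = 6 × -1 = -6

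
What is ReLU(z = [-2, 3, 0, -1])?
h = [0, 3, 0, 0]

ReLU applied element-wise: max(0,-2)=0, max(0,3)=3, max(0,0)=0, max(0,-1)=0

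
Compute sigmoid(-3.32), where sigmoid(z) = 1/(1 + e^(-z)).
0.03489

sigmoid(-3.32) = 1/(1 + e^(3.32)) = 1/(1 + 27.66) = 0.03489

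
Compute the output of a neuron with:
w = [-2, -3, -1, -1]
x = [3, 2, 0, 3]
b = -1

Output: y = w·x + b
y = -16

y = (-2)(3) + (-3)(2) + (-1)(0) + (-1)(3) + -1 = -16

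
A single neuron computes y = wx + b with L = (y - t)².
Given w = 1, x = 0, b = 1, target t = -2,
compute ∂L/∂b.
∂L/∂b = 6

y = wx + b = (1)(0) + 1 = 1
∂L/∂y = 2(y - t) = 2(1 - -2) = 6
∂y/∂b = 1
∂L/∂b = ∂L/∂y · ∂y/∂b = 6 × 1 = 6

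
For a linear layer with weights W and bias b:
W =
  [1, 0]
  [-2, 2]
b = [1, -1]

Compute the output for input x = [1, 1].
y = [2, -1]

Wx = [1×1 + 0×1, -2×1 + 2×1]
   = [1, 0]
y = Wx + b = [1 + 1, 0 + -1] = [2, -1]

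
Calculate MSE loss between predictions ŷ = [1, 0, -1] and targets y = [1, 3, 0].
MSE = 3.333

MSE = (1/3)((1-1)² + (0-3)² + (-1-0)²) = (1/3)(0 + 9 + 1) = 3.333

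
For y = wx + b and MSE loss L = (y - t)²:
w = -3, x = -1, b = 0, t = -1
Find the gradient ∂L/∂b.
∂L/∂b = 8

y = wx + b = (-3)(-1) + 0 = 3
∂L/∂y = 2(y - t) = 2(3 - -1) = 8
∂y/∂b = 1
∂L/∂b = ∂L/∂y · ∂y/∂b = 8 × 1 = 8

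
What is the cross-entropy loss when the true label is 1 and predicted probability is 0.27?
L = 1.309

L = -1·log(0.27) - 0·log(0.73) = -log(0.27) = 1.309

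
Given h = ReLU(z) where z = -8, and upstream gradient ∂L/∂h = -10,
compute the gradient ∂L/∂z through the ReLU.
∂L/∂z = 0

h = ReLU(-8) = 0
Since z < 0: ∂h/∂z = 0
∂L/∂z = ∂L/∂h · ∂h/∂z = -10 × 0 = 0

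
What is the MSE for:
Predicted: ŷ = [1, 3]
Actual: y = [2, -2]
MSE = 13

MSE = (1/2)((1-2)² + (3--2)²) = (1/2)(1 + 25) = 13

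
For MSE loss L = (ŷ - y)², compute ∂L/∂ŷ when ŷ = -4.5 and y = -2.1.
∂L/∂ŷ = -4.8

∂L/∂ŷ = 2(ŷ - y) = 2(-4.5 - -2.1) = 2(-2.4) = -4.8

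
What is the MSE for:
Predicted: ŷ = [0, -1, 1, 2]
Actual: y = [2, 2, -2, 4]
MSE = 6.5

MSE = (1/4)((0-2)² + (-1-2)² + (1--2)² + (2-4)²) = (1/4)(4 + 9 + 9 + 4) = 6.5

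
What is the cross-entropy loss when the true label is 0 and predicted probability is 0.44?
L = 0.5798

L = -0·log(0.44) - 1·log(0.56) = -log(0.56) = 0.5798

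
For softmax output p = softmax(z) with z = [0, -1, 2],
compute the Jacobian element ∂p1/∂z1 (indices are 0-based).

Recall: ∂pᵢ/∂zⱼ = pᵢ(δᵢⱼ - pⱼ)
∂p1/∂z1 = 0.04025

p = softmax(z) = [0.1142, 0.04201, 0.8438]
p1 = 0.04201

∂p1/∂z1 = p1(1 - p1) = 0.04201 × (1 - 0.04201) = 0.04025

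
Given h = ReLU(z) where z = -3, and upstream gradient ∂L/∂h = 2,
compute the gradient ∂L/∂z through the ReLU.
∂L/∂z = 0

h = ReLU(-3) = 0
Since z < 0: ∂h/∂z = 0
∂L/∂z = ∂L/∂h · ∂h/∂z = 2 × 0 = 0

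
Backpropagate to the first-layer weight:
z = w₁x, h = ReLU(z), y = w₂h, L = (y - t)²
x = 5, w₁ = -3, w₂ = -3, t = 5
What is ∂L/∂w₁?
∂L/∂w₁ = 0

Forward pass:
z = w₁x = -3×5 = -15
h = ReLU(-15) = 0
y = w₂h = -3×0 = 0

Backward pass:
∂L/∂y = 2(y - t) = 2(0 - 5) = -10
∂y/∂h = w₂ = -3
∂h/∂z = 0 (ReLU derivative)
∂z/∂w₁ = x = 5

∂L/∂w₁ = -10 × -3 × 0 × 5 = 0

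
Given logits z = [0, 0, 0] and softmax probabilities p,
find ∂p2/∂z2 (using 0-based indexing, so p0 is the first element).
∂p2/∂z2 = 0.2222

p = softmax(z) = [0.3333, 0.3333, 0.3333]
p2 = 0.3333

∂p2/∂z2 = p2(1 - p2) = 0.3333 × (1 - 0.3333) = 0.2222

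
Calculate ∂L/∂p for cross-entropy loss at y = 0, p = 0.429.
∂L/∂p = 1.751

∂L/∂p = -y/p + (1-y)/(1-p) = 0 + 1/0.571 = 1.751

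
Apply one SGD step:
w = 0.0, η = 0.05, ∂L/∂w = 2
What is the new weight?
w_new = -0.1

w_new = w - η·∂L/∂w = 0.0 - 0.05×(2) = 0.0 - (0.1) = -0.1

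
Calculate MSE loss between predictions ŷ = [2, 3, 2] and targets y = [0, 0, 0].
MSE = 5.667

MSE = (1/3)((2-0)² + (3-0)² + (2-0)²) = (1/3)(4 + 9 + 4) = 5.667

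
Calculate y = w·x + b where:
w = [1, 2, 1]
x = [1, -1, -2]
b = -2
y = -5

y = (1)(1) + (2)(-1) + (1)(-2) + -2 = -5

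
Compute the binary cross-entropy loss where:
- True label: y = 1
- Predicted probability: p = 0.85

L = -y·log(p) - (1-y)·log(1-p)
L = 0.1625

L = -1·log(0.85) - 0·log(0.15) = -log(0.85) = 0.1625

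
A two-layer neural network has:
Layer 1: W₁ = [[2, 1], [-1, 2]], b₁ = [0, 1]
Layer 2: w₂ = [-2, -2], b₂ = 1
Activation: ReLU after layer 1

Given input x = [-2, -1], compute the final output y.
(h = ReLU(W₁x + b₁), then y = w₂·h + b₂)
y = -1

Layer 1 pre-activation: z₁ = [-5, 1]
After ReLU: h = [0, 1]
Layer 2 output: y = -2×0 + -2×1 + 1 = -1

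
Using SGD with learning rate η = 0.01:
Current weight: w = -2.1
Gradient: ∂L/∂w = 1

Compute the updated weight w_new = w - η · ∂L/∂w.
w_new = -2.11

w_new = w - η·∂L/∂w = -2.1 - 0.01×(1) = -2.1 - (0.01) = -2.11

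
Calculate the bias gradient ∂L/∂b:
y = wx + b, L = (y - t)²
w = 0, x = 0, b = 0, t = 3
∂L/∂b = -6

y = wx + b = (0)(0) + 0 = 0
∂L/∂y = 2(y - t) = 2(0 - 3) = -6
∂y/∂b = 1
∂L/∂b = ∂L/∂y · ∂y/∂b = -6 × 1 = -6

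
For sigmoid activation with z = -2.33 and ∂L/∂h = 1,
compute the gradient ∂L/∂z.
∂L/∂z = 0.08081

σ(-2.33) = 0.08867
σ'(-2.33) = σ(-2.33)(1 - σ(-2.33)) = 0.08867 × 0.9113 = 0.08081
∂L/∂z = ∂L/∂h · σ'(z) = 1 × 0.08081 = 0.08081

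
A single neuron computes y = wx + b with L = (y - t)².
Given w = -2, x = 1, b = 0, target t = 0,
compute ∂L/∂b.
∂L/∂b = -4

y = wx + b = (-2)(1) + 0 = -2
∂L/∂y = 2(y - t) = 2(-2 - 0) = -4
∂y/∂b = 1
∂L/∂b = ∂L/∂y · ∂y/∂b = -4 × 1 = -4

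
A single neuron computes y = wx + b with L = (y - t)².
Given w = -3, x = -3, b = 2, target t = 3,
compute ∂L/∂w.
∂L/∂w = -48

y = wx + b = (-3)(-3) + 2 = 11
∂L/∂y = 2(y - t) = 2(11 - 3) = 16
∂y/∂w = x = -3
∂L/∂w = ∂L/∂y · ∂y/∂w = 16 × -3 = -48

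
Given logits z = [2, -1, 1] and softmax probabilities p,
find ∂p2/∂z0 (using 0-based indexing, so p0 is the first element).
∂p2/∂z0 = -0.183

p = softmax(z) = [0.7054, 0.03512, 0.2595]
p2 = 0.2595, p0 = 0.7054

∂p2/∂z0 = -p2 × p0 = -0.2595 × 0.7054 = -0.183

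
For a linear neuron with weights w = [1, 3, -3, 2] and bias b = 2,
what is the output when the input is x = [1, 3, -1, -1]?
y = 13

y = (1)(1) + (3)(3) + (-3)(-1) + (2)(-1) + 2 = 13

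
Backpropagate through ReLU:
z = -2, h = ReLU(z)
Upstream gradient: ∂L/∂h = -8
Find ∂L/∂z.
∂L/∂z = 0

h = ReLU(-2) = 0
Since z < 0: ∂h/∂z = 0
∂L/∂z = ∂L/∂h · ∂h/∂z = -8 × 0 = 0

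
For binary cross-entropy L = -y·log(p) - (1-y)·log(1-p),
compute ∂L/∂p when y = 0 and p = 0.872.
∂L/∂p = 7.812

∂L/∂p = -y/p + (1-y)/(1-p) = 0 + 1/0.128 = 7.812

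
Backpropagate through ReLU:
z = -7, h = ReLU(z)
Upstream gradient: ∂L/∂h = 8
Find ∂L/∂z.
∂L/∂z = 0

h = ReLU(-7) = 0
Since z < 0: ∂h/∂z = 0
∂L/∂z = ∂L/∂h · ∂h/∂z = 8 × 0 = 0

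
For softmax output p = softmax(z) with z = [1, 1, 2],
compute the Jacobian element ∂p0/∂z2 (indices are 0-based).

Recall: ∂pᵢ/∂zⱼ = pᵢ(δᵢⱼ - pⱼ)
∂p0/∂z2 = -0.1221

p = softmax(z) = [0.2119, 0.2119, 0.5761]
p0 = 0.2119, p2 = 0.5761

∂p0/∂z2 = -p0 × p2 = -0.2119 × 0.5761 = -0.1221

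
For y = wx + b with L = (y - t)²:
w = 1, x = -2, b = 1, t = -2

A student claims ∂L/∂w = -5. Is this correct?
Incorrect

y = (1)(-2) + 1 = -1
∂L/∂y = 2(y - t) = 2(-1 - -2) = 2
∂y/∂w = x = -2
∂L/∂w = 2 × -2 = -4

Claimed value: -5
Incorrect: The correct gradient is -4.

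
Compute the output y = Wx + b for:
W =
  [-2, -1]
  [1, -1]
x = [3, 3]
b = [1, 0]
y = [-8, 0]

Wx = [-2×3 + -1×3, 1×3 + -1×3]
   = [-9, 0]
y = Wx + b = [-9 + 1, 0 + 0] = [-8, 0]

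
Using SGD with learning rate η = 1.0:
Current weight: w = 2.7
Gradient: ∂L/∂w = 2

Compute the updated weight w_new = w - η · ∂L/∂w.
w_new = 0.7

w_new = w - η·∂L/∂w = 2.7 - 1.0×(2) = 2.7 - (2) = 0.7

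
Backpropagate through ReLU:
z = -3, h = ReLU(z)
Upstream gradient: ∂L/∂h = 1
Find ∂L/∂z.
∂L/∂z = 0

h = ReLU(-3) = 0
Since z < 0: ∂h/∂z = 0
∂L/∂z = ∂L/∂h · ∂h/∂z = 1 × 0 = 0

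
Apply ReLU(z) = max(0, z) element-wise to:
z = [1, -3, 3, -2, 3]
h = [1, 0, 3, 0, 3]

ReLU applied element-wise: max(0,1)=1, max(0,-3)=0, max(0,3)=3, max(0,-2)=0, max(0,3)=3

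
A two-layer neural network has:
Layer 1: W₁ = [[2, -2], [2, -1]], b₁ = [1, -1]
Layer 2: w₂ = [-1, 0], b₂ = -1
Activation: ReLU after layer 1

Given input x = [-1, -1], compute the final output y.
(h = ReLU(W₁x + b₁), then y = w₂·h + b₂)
y = -2

Layer 1 pre-activation: z₁ = [1, -2]
After ReLU: h = [1, 0]
Layer 2 output: y = -1×1 + 0×0 + -1 = -2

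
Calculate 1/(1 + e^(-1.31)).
0.7875

sigmoid(1.31) = 1/(1 + e^(-1.31)) = 1/(1 + 0.2698) = 0.7875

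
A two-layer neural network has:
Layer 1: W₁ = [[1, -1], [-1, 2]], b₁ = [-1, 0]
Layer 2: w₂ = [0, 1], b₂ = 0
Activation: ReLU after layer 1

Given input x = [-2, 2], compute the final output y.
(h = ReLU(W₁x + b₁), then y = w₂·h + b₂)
y = 6

Layer 1 pre-activation: z₁ = [-5, 6]
After ReLU: h = [0, 6]
Layer 2 output: y = 0×0 + 1×6 + 0 = 6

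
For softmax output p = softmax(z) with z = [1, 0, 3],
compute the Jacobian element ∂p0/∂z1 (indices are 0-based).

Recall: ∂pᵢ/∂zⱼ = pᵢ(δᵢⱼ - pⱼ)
∂p0/∂z1 = -0.004797

p = softmax(z) = [0.1142, 0.04201, 0.8438]
p0 = 0.1142, p1 = 0.04201

∂p0/∂z1 = -p0 × p1 = -0.1142 × 0.04201 = -0.004797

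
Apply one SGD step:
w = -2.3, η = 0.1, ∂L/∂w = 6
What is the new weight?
w_new = -2.9

w_new = w - η·∂L/∂w = -2.3 - 0.1×(6) = -2.3 - (0.6) = -2.9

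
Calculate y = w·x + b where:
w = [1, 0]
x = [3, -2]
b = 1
y = 4

y = (1)(3) + (0)(-2) + 1 = 4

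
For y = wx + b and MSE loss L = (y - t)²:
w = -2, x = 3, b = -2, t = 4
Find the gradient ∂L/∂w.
∂L/∂w = -72

y = wx + b = (-2)(3) + -2 = -8
∂L/∂y = 2(y - t) = 2(-8 - 4) = -24
∂y/∂w = x = 3
∂L/∂w = ∂L/∂y · ∂y/∂w = -24 × 3 = -72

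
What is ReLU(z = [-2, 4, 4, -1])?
h = [0, 4, 4, 0]

ReLU applied element-wise: max(0,-2)=0, max(0,4)=4, max(0,4)=4, max(0,-1)=0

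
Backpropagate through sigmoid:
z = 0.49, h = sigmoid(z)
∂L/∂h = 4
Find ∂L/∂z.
∂L/∂z = 0.9423

σ(0.49) = 0.6201
σ'(0.49) = σ(0.49)(1 - σ(0.49)) = 0.6201 × 0.3799 = 0.2356
∂L/∂z = ∂L/∂h · σ'(z) = 4 × 0.2356 = 0.9423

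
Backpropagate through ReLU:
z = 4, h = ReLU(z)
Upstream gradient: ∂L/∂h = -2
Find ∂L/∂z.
∂L/∂z = -2

h = ReLU(4) = 4
Since z > 0: ∂h/∂z = 1
∂L/∂z = ∂L/∂h · ∂h/∂z = -2 × 1 = -2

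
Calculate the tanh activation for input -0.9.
-0.7163

tanh(-0.9) = (e^(-0.9) - e^(0.9))/(e^(-0.9) + e^(0.9)) = -0.7163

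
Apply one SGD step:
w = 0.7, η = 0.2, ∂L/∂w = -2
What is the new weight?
w_new = 1.1

w_new = w - η·∂L/∂w = 0.7 - 0.2×(-2) = 0.7 - (-0.4) = 1.1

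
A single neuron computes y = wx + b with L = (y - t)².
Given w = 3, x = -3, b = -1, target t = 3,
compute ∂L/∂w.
∂L/∂w = 78

y = wx + b = (3)(-3) + -1 = -10
∂L/∂y = 2(y - t) = 2(-10 - 3) = -26
∂y/∂w = x = -3
∂L/∂w = ∂L/∂y · ∂y/∂w = -26 × -3 = 78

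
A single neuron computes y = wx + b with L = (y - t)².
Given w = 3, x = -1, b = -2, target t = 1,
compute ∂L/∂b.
∂L/∂b = -12

y = wx + b = (3)(-1) + -2 = -5
∂L/∂y = 2(y - t) = 2(-5 - 1) = -12
∂y/∂b = 1
∂L/∂b = ∂L/∂y · ∂y/∂b = -12 × 1 = -12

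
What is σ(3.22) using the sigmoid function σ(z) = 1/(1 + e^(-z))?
0.9616

sigmoid(3.22) = 1/(1 + e^(-3.22)) = 1/(1 + 0.03996) = 0.9616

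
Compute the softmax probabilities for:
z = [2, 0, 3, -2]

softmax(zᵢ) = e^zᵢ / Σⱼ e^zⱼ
p = [0.2583, 0.035, 0.702, 0.0047]

exp(z) = [7.389, 1, 20.09, 0.1353]
Sum = 28.61
p = [0.2583, 0.035, 0.702, 0.0047]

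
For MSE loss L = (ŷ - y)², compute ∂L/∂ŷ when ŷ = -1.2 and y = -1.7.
∂L/∂ŷ = 1.0

∂L/∂ŷ = 2(ŷ - y) = 2(-1.2 - -1.7) = 2(0.5) = 1.0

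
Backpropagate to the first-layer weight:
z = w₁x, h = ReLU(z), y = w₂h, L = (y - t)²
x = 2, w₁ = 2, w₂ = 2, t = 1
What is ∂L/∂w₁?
∂L/∂w₁ = 56

Forward pass:
z = w₁x = 2×2 = 4
h = ReLU(4) = 4
y = w₂h = 2×4 = 8

Backward pass:
∂L/∂y = 2(y - t) = 2(8 - 1) = 14
∂y/∂h = w₂ = 2
∂h/∂z = 1 (ReLU derivative)
∂z/∂w₁ = x = 2

∂L/∂w₁ = 14 × 2 × 1 × 2 = 56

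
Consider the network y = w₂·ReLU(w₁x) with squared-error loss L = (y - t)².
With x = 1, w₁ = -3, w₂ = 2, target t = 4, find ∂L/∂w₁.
∂L/∂w₁ = 0

Forward pass:
z = w₁x = -3×1 = -3
h = ReLU(-3) = 0
y = w₂h = 2×0 = 0

Backward pass:
∂L/∂y = 2(y - t) = 2(0 - 4) = -8
∂y/∂h = w₂ = 2
∂h/∂z = 0 (ReLU derivative)
∂z/∂w₁ = x = 1

∂L/∂w₁ = -8 × 2 × 0 × 1 = 0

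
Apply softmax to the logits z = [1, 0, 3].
p = [0.1142, 0.042, 0.8438]

exp(z) = [2.718, 1, 20.09]
Sum = 23.8
p = [0.1142, 0.042, 0.8438]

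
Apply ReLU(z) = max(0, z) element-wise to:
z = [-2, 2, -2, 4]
h = [0, 2, 0, 4]

ReLU applied element-wise: max(0,-2)=0, max(0,2)=2, max(0,-2)=0, max(0,4)=4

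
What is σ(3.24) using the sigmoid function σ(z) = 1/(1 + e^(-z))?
0.9623

sigmoid(3.24) = 1/(1 + e^(-3.24)) = 1/(1 + 0.03916) = 0.9623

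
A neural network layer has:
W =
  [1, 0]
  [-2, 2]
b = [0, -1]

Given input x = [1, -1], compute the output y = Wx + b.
y = [1, -5]

Wx = [1×1 + 0×-1, -2×1 + 2×-1]
   = [1, -4]
y = Wx + b = [1 + 0, -4 + -1] = [1, -5]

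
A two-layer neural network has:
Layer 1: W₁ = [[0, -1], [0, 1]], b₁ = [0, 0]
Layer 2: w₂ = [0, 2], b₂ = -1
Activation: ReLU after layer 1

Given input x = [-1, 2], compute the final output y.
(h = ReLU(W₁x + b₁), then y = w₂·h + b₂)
y = 3

Layer 1 pre-activation: z₁ = [-2, 2]
After ReLU: h = [0, 2]
Layer 2 output: y = 0×0 + 2×2 + -1 = 3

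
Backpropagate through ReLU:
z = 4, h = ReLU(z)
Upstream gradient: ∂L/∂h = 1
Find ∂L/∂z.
∂L/∂z = 1

h = ReLU(4) = 4
Since z > 0: ∂h/∂z = 1
∂L/∂z = ∂L/∂h · ∂h/∂z = 1 × 1 = 1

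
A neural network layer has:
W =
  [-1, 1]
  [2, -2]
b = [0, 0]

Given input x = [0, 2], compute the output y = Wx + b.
y = [2, -4]

Wx = [-1×0 + 1×2, 2×0 + -2×2]
   = [2, -4]
y = Wx + b = [2 + 0, -4 + 0] = [2, -4]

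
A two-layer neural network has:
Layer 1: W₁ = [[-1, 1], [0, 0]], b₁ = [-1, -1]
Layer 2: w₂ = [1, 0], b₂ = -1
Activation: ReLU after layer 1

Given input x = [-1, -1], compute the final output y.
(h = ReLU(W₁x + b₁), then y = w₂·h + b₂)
y = -1

Layer 1 pre-activation: z₁ = [-1, -1]
After ReLU: h = [0, 0]
Layer 2 output: y = 1×0 + 0×0 + -1 = -1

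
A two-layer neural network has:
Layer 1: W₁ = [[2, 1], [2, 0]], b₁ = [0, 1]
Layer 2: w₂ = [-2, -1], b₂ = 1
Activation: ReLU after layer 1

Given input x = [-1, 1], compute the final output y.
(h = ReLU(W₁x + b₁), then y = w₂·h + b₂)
y = 1

Layer 1 pre-activation: z₁ = [-1, -1]
After ReLU: h = [0, 0]
Layer 2 output: y = -2×0 + -1×0 + 1 = 1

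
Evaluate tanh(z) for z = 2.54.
0.9876

tanh(2.54) = (e^(2.54) - e^(-2.54))/(e^(2.54) + e^(-2.54)) = 0.9876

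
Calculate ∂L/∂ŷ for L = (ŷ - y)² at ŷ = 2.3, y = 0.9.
∂L/∂ŷ = 2.8

∂L/∂ŷ = 2(ŷ - y) = 2(2.3 - 0.9) = 2(1.4) = 2.8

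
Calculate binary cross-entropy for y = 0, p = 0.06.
L = 0.06188

L = -0·log(0.06) - 1·log(0.94) = -log(0.94) = 0.06188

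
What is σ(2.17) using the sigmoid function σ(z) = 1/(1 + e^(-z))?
0.8975

sigmoid(2.17) = 1/(1 + e^(-2.17)) = 1/(1 + 0.1142) = 0.8975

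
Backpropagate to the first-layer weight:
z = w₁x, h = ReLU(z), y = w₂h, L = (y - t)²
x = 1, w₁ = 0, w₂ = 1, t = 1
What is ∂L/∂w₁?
∂L/∂w₁ = 0

Forward pass:
z = w₁x = 0×1 = 0
h = ReLU(0) = 0
y = w₂h = 1×0 = 0

Backward pass:
∂L/∂y = 2(y - t) = 2(0 - 1) = -2
∂y/∂h = w₂ = 1
∂h/∂z = 0 (ReLU derivative)
∂z/∂w₁ = x = 1

∂L/∂w₁ = -2 × 1 × 0 × 1 = 0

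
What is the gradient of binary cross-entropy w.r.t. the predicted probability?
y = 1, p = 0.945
∂L/∂p = -1.058

∂L/∂p = -y/p + (1-y)/(1-p) = -1/0.945 + 0 = -1.058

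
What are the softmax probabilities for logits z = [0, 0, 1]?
p = [0.2119, 0.2119, 0.5761]

exp(z) = [1, 1, 2.718]
Sum = 4.718
p = [0.2119, 0.2119, 0.5761]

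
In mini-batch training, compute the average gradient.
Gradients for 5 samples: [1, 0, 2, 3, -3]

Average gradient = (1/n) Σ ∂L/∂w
Average gradient = 0.6

Average = (1/5)(1 + 0 + 2 + 3 + -3) = 3/5 = 0.6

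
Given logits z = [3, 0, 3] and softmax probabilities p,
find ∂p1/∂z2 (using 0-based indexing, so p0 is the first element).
∂p1/∂z2 = -0.01185

p = softmax(z) = [0.4879, 0.02429, 0.4879]
p1 = 0.02429, p2 = 0.4879

∂p1/∂z2 = -p1 × p2 = -0.02429 × 0.4879 = -0.01185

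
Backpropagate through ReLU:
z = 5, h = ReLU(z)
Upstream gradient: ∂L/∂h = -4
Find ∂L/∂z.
∂L/∂z = -4

h = ReLU(5) = 5
Since z > 0: ∂h/∂z = 1
∂L/∂z = ∂L/∂h · ∂h/∂z = -4 × 1 = -4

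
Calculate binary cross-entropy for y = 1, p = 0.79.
L = 0.2357

L = -1·log(0.79) - 0·log(0.21) = -log(0.79) = 0.2357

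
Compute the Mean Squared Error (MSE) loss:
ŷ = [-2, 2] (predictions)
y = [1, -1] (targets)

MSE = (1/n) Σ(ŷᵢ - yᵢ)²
MSE = 9

MSE = (1/2)((-2-1)² + (2--1)²) = (1/2)(9 + 9) = 9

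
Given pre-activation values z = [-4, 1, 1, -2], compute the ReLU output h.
h = [0, 1, 1, 0]

ReLU applied element-wise: max(0,-4)=0, max(0,1)=1, max(0,1)=1, max(0,-2)=0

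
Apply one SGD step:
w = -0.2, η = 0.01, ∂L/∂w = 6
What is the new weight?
w_new = -0.26

w_new = w - η·∂L/∂w = -0.2 - 0.01×(6) = -0.2 - (0.06) = -0.26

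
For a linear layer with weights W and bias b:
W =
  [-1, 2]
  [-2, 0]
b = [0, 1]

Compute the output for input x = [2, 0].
y = [-2, -3]

Wx = [-1×2 + 2×0, -2×2 + 0×0]
   = [-2, -4]
y = Wx + b = [-2 + 0, -4 + 1] = [-2, -3]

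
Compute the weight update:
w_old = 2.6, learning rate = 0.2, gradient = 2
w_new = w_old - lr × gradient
w_new = 2.2

w_new = w - η·∂L/∂w = 2.6 - 0.2×(2) = 2.6 - (0.4) = 2.2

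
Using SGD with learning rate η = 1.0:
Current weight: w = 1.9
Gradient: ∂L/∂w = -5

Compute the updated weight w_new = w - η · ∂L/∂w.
w_new = 6.9

w_new = w - η·∂L/∂w = 1.9 - 1.0×(-5) = 1.9 - (-5) = 6.9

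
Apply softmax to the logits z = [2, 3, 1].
p = [0.2447, 0.6652, 0.09]

exp(z) = [7.389, 20.09, 2.718]
Sum = 30.19
p = [0.2447, 0.6652, 0.09]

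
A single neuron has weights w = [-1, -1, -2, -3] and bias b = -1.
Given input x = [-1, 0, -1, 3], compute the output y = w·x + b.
y = -7

y = (-1)(-1) + (-1)(0) + (-2)(-1) + (-3)(3) + -1 = -7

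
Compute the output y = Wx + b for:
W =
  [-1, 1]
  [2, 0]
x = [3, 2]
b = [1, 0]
y = [0, 6]

Wx = [-1×3 + 1×2, 2×3 + 0×2]
   = [-1, 6]
y = Wx + b = [-1 + 1, 6 + 0] = [0, 6]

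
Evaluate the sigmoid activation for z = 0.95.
0.7211

sigmoid(0.95) = 1/(1 + e^(-0.95)) = 1/(1 + 0.3867) = 0.7211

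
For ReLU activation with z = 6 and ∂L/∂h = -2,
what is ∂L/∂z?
∂L/∂z = -2

h = ReLU(6) = 6
Since z > 0: ∂h/∂z = 1
∂L/∂z = ∂L/∂h · ∂h/∂z = -2 × 1 = -2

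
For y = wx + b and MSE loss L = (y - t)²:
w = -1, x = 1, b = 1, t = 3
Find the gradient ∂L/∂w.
∂L/∂w = -6

y = wx + b = (-1)(1) + 1 = 0
∂L/∂y = 2(y - t) = 2(0 - 3) = -6
∂y/∂w = x = 1
∂L/∂w = ∂L/∂y · ∂y/∂w = -6 × 1 = -6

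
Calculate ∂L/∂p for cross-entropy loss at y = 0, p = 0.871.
∂L/∂p = 7.752

∂L/∂p = -y/p + (1-y)/(1-p) = 0 + 1/0.129 = 7.752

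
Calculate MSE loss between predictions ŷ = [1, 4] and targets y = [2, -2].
MSE = 18.5

MSE = (1/2)((1-2)² + (4--2)²) = (1/2)(1 + 36) = 18.5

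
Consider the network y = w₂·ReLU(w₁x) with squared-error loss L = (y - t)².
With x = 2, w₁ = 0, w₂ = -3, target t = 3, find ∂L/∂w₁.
∂L/∂w₁ = 0

Forward pass:
z = w₁x = 0×2 = 0
h = ReLU(0) = 0
y = w₂h = -3×0 = 0

Backward pass:
∂L/∂y = 2(y - t) = 2(0 - 3) = -6
∂y/∂h = w₂ = -3
∂h/∂z = 0 (ReLU derivative)
∂z/∂w₁ = x = 2

∂L/∂w₁ = -6 × -3 × 0 × 2 = 0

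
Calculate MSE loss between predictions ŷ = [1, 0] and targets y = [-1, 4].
MSE = 10

MSE = (1/2)((1--1)² + (0-4)²) = (1/2)(4 + 16) = 10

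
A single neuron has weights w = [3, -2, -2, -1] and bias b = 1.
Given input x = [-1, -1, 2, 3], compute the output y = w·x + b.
y = -7

y = (3)(-1) + (-2)(-1) + (-2)(2) + (-1)(3) + 1 = -7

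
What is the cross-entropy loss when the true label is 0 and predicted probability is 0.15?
L = 0.1625

L = -0·log(0.15) - 1·log(0.85) = -log(0.85) = 0.1625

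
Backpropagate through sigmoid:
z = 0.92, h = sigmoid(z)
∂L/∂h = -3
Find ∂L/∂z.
∂L/∂z = -0.6113

σ(0.92) = 0.715
σ'(0.92) = σ(0.92)(1 - σ(0.92)) = 0.715 × 0.285 = 0.2038
∂L/∂z = ∂L/∂h · σ'(z) = -3 × 0.2038 = -0.6113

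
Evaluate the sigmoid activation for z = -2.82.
0.05625

sigmoid(-2.82) = 1/(1 + e^(2.82)) = 1/(1 + 16.78) = 0.05625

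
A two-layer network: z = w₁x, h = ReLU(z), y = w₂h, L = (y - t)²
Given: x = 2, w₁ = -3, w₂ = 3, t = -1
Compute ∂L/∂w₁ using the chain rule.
∂L/∂w₁ = 0

Forward pass:
z = w₁x = -3×2 = -6
h = ReLU(-6) = 0
y = w₂h = 3×0 = 0

Backward pass:
∂L/∂y = 2(y - t) = 2(0 - -1) = 2
∂y/∂h = w₂ = 3
∂h/∂z = 0 (ReLU derivative)
∂z/∂w₁ = x = 2

∂L/∂w₁ = 2 × 3 × 0 × 2 = 0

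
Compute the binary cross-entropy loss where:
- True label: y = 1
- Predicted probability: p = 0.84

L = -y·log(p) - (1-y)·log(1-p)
L = 0.1744

L = -1·log(0.84) - 0·log(0.16) = -log(0.84) = 0.1744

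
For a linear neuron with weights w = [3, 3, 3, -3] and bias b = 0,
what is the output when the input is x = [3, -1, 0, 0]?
y = 6

y = (3)(3) + (3)(-1) + (3)(0) + (-3)(0) + 0 = 6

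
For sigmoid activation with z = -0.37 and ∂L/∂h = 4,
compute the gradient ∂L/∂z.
∂L/∂z = 0.9665

σ(-0.37) = 0.4085
σ'(-0.37) = σ(-0.37)(1 - σ(-0.37)) = 0.4085 × 0.5915 = 0.2416
∂L/∂z = ∂L/∂h · σ'(z) = 4 × 0.2416 = 0.9665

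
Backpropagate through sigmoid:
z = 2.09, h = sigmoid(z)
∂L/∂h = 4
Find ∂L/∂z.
∂L/∂z = 0.3918

σ(2.09) = 0.8899
σ'(2.09) = σ(2.09)(1 - σ(2.09)) = 0.8899 × 0.1101 = 0.09796
∂L/∂z = ∂L/∂h · σ'(z) = 4 × 0.09796 = 0.3918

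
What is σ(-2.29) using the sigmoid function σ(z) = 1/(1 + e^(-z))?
0.09195

sigmoid(-2.29) = 1/(1 + e^(2.29)) = 1/(1 + 9.875) = 0.09195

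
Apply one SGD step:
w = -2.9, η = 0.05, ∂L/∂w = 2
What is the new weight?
w_new = -3

w_new = w - η·∂L/∂w = -2.9 - 0.05×(2) = -2.9 - (0.1) = -3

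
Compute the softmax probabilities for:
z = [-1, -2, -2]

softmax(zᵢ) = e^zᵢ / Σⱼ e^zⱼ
p = [0.5761, 0.2119, 0.2119]

exp(z) = [0.3679, 0.1353, 0.1353]
Sum = 0.6386
p = [0.5761, 0.2119, 0.2119]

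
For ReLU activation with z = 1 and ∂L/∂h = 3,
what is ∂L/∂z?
∂L/∂z = 3

h = ReLU(1) = 1
Since z > 0: ∂h/∂z = 1
∂L/∂z = ∂L/∂h · ∂h/∂z = 3 × 1 = 3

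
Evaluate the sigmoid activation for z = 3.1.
0.9569

sigmoid(3.1) = 1/(1 + e^(-3.1)) = 1/(1 + 0.04505) = 0.9569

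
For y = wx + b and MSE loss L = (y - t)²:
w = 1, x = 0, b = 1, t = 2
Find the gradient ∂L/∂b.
∂L/∂b = -2

y = wx + b = (1)(0) + 1 = 1
∂L/∂y = 2(y - t) = 2(1 - 2) = -2
∂y/∂b = 1
∂L/∂b = ∂L/∂y · ∂y/∂b = -2 × 1 = -2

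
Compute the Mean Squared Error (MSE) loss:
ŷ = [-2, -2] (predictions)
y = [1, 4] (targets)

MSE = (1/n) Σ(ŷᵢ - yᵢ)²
MSE = 22.5

MSE = (1/2)((-2-1)² + (-2-4)²) = (1/2)(9 + 36) = 22.5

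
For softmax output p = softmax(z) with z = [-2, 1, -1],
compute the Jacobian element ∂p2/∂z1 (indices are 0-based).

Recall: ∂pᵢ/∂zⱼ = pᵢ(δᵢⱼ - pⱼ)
∂p2/∂z1 = -0.09636

p = softmax(z) = [0.04201, 0.8438, 0.1142]
p2 = 0.1142, p1 = 0.8438

∂p2/∂z1 = -p2 × p1 = -0.1142 × 0.8438 = -0.09636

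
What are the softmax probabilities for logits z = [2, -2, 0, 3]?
p = [0.2583, 0.0047, 0.035, 0.702]

exp(z) = [7.389, 0.1353, 1, 20.09]
Sum = 28.61
p = [0.2583, 0.0047, 0.035, 0.702]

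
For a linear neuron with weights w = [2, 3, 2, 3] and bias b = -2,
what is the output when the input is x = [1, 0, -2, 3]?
y = 5

y = (2)(1) + (3)(0) + (2)(-2) + (3)(3) + -2 = 5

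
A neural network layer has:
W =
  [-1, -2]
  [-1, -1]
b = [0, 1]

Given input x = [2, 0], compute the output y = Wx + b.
y = [-2, -1]

Wx = [-1×2 + -2×0, -1×2 + -1×0]
   = [-2, -2]
y = Wx + b = [-2 + 0, -2 + 1] = [-2, -1]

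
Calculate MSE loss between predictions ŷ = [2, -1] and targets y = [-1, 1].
MSE = 6.5

MSE = (1/2)((2--1)² + (-1-1)²) = (1/2)(9 + 4) = 6.5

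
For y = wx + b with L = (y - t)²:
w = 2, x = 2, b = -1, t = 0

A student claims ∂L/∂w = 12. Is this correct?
Correct

y = (2)(2) + -1 = 3
∂L/∂y = 2(y - t) = 2(3 - 0) = 6
∂y/∂w = x = 2
∂L/∂w = 6 × 2 = 12

Claimed value: 12
Correct: The correct gradient is 12.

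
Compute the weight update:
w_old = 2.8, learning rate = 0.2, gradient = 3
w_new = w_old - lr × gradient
w_new = 2.2

w_new = w - η·∂L/∂w = 2.8 - 0.2×(3) = 2.8 - (0.6) = 2.2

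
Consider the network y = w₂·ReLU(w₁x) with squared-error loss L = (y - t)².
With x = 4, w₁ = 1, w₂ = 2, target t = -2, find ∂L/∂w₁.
∂L/∂w₁ = 160

Forward pass:
z = w₁x = 1×4 = 4
h = ReLU(4) = 4
y = w₂h = 2×4 = 8

Backward pass:
∂L/∂y = 2(y - t) = 2(8 - -2) = 20
∂y/∂h = w₂ = 2
∂h/∂z = 1 (ReLU derivative)
∂z/∂w₁ = x = 4

∂L/∂w₁ = 20 × 2 × 1 × 4 = 160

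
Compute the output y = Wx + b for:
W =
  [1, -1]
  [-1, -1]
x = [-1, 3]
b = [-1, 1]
y = [-5, -1]

Wx = [1×-1 + -1×3, -1×-1 + -1×3]
   = [-4, -2]
y = Wx + b = [-4 + -1, -2 + 1] = [-5, -1]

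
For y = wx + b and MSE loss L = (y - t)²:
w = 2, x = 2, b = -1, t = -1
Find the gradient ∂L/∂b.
∂L/∂b = 8

y = wx + b = (2)(2) + -1 = 3
∂L/∂y = 2(y - t) = 2(3 - -1) = 8
∂y/∂b = 1
∂L/∂b = ∂L/∂y · ∂y/∂b = 8 × 1 = 8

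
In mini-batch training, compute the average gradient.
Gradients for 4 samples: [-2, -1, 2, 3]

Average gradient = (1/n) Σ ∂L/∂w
Average gradient = 0.5

Average = (1/4)(-2 + -1 + 2 + 3) = 2/4 = 0.5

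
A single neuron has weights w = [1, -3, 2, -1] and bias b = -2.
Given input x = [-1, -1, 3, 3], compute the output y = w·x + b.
y = 3

y = (1)(-1) + (-3)(-1) + (2)(3) + (-1)(3) + -2 = 3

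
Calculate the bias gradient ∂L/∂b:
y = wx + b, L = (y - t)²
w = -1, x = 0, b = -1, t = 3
∂L/∂b = -8

y = wx + b = (-1)(0) + -1 = -1
∂L/∂y = 2(y - t) = 2(-1 - 3) = -8
∂y/∂b = 1
∂L/∂b = ∂L/∂y · ∂y/∂b = -8 × 1 = -8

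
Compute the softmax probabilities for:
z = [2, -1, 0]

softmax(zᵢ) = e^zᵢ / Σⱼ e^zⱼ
p = [0.8438, 0.042, 0.1142]

exp(z) = [7.389, 0.3679, 1]
Sum = 8.757
p = [0.8438, 0.042, 0.1142]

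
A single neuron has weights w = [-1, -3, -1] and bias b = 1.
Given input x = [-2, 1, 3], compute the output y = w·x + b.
y = -3

y = (-1)(-2) + (-3)(1) + (-1)(3) + 1 = -3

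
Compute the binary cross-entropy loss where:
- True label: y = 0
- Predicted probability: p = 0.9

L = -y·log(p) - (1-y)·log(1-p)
L = 2.303

L = -0·log(0.9) - 1·log(0.1) = -log(0.1) = 2.303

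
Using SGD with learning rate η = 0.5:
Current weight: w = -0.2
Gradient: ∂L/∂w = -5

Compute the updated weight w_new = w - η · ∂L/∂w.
w_new = 2.3

w_new = w - η·∂L/∂w = -0.2 - 0.5×(-5) = -0.2 - (-2.5) = 2.3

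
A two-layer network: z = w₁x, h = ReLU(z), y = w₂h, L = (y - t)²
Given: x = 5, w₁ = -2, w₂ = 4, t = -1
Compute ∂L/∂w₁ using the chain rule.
∂L/∂w₁ = 0

Forward pass:
z = w₁x = -2×5 = -10
h = ReLU(-10) = 0
y = w₂h = 4×0 = 0

Backward pass:
∂L/∂y = 2(y - t) = 2(0 - -1) = 2
∂y/∂h = w₂ = 4
∂h/∂z = 0 (ReLU derivative)
∂z/∂w₁ = x = 5

∂L/∂w₁ = 2 × 4 × 0 × 5 = 0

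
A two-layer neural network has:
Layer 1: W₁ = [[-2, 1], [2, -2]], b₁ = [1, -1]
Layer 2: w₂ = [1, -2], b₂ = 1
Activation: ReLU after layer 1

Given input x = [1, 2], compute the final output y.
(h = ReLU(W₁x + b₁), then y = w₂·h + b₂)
y = 2

Layer 1 pre-activation: z₁ = [1, -3]
After ReLU: h = [1, 0]
Layer 2 output: y = 1×1 + -2×0 + 1 = 2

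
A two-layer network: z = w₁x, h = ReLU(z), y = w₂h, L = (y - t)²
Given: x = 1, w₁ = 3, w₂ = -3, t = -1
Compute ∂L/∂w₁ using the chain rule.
∂L/∂w₁ = 48

Forward pass:
z = w₁x = 3×1 = 3
h = ReLU(3) = 3
y = w₂h = -3×3 = -9

Backward pass:
∂L/∂y = 2(y - t) = 2(-9 - -1) = -16
∂y/∂h = w₂ = -3
∂h/∂z = 1 (ReLU derivative)
∂z/∂w₁ = x = 1

∂L/∂w₁ = -16 × -3 × 1 × 1 = 48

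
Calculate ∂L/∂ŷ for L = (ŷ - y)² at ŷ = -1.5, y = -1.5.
∂L/∂ŷ = 0.0

∂L/∂ŷ = 2(ŷ - y) = 2(-1.5 - -1.5) = 2(0.0) = 0.0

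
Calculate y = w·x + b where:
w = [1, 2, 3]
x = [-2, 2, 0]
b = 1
y = 3

y = (1)(-2) + (2)(2) + (3)(0) + 1 = 3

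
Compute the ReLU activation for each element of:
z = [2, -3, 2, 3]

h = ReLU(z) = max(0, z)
h = [2, 0, 2, 3]

ReLU applied element-wise: max(0,2)=2, max(0,-3)=0, max(0,2)=2, max(0,3)=3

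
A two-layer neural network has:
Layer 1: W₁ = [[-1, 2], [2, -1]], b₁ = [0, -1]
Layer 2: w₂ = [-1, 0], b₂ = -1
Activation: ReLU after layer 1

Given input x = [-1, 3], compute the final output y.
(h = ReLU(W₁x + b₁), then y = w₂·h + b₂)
y = -8

Layer 1 pre-activation: z₁ = [7, -6]
After ReLU: h = [7, 0]
Layer 2 output: y = -1×7 + 0×0 + -1 = -8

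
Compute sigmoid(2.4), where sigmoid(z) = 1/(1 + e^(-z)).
0.9168

sigmoid(2.4) = 1/(1 + e^(-2.4)) = 1/(1 + 0.09072) = 0.9168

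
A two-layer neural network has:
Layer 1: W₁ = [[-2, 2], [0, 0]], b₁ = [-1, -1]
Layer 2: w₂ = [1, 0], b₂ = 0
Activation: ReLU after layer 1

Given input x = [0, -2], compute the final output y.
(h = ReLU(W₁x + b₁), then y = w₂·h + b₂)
y = 0

Layer 1 pre-activation: z₁ = [-5, -1]
After ReLU: h = [0, 0]
Layer 2 output: y = 1×0 + 0×0 + 0 = 0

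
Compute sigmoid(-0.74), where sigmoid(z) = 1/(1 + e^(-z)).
0.323

sigmoid(-0.74) = 1/(1 + e^(0.74)) = 1/(1 + 2.096) = 0.323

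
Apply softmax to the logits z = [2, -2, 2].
p = [0.4955, 0.0091, 0.4955]

exp(z) = [7.389, 0.1353, 7.389]
Sum = 14.91
p = [0.4955, 0.0091, 0.4955]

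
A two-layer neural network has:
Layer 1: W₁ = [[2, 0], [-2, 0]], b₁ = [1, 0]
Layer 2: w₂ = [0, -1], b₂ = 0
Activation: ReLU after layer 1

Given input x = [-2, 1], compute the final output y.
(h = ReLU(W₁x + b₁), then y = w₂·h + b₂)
y = -4

Layer 1 pre-activation: z₁ = [-3, 4]
After ReLU: h = [0, 4]
Layer 2 output: y = 0×0 + -1×4 + 0 = -4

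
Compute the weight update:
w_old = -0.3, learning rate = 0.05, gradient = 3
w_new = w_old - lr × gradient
w_new = -0.45

w_new = w - η·∂L/∂w = -0.3 - 0.05×(3) = -0.3 - (0.15) = -0.45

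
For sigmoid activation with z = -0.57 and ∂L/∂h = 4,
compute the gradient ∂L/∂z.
∂L/∂z = 0.923

σ(-0.57) = 0.3612
σ'(-0.57) = σ(-0.57)(1 - σ(-0.57)) = 0.3612 × 0.6388 = 0.2307
∂L/∂z = ∂L/∂h · σ'(z) = 4 × 0.2307 = 0.923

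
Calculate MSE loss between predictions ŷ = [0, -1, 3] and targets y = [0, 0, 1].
MSE = 1.667

MSE = (1/3)((0-0)² + (-1-0)² + (3-1)²) = (1/3)(0 + 1 + 4) = 1.667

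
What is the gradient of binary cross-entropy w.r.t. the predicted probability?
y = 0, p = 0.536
∂L/∂p = 2.155

∂L/∂p = -y/p + (1-y)/(1-p) = 0 + 1/0.464 = 2.155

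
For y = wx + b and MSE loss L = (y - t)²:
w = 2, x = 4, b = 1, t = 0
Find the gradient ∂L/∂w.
∂L/∂w = 72

y = wx + b = (2)(4) + 1 = 9
∂L/∂y = 2(y - t) = 2(9 - 0) = 18
∂y/∂w = x = 4
∂L/∂w = ∂L/∂y · ∂y/∂w = 18 × 4 = 72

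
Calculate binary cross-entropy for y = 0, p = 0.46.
L = 0.6162

L = -0·log(0.46) - 1·log(0.54) = -log(0.54) = 0.6162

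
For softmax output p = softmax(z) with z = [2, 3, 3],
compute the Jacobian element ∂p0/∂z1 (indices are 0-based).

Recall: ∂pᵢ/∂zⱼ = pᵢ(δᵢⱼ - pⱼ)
∂p0/∂z1 = -0.06561

p = softmax(z) = [0.1554, 0.4223, 0.4223]
p0 = 0.1554, p1 = 0.4223

∂p0/∂z1 = -p0 × p1 = -0.1554 × 0.4223 = -0.06561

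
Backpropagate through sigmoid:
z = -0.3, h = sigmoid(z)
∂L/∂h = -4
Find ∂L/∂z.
∂L/∂z = -0.9778

σ(-0.3) = 0.4256
σ'(-0.3) = σ(-0.3)(1 - σ(-0.3)) = 0.4256 × 0.5744 = 0.2445
∂L/∂z = ∂L/∂h · σ'(z) = -4 × 0.2445 = -0.9778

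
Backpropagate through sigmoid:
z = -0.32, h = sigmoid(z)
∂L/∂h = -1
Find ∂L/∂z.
∂L/∂z = -0.2437

σ(-0.32) = 0.4207
σ'(-0.32) = σ(-0.32)(1 - σ(-0.32)) = 0.4207 × 0.5793 = 0.2437
∂L/∂z = ∂L/∂h · σ'(z) = -1 × 0.2437 = -0.2437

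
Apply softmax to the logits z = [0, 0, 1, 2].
p = [0.0826, 0.0826, 0.2245, 0.6103]

exp(z) = [1, 1, 2.718, 7.389]
Sum = 12.11
p = [0.0826, 0.0826, 0.2245, 0.6103]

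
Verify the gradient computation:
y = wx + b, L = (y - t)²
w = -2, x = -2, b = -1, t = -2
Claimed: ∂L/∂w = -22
Incorrect

y = (-2)(-2) + -1 = 3
∂L/∂y = 2(y - t) = 2(3 - -2) = 10
∂y/∂w = x = -2
∂L/∂w = 10 × -2 = -20

Claimed value: -22
Incorrect: The correct gradient is -20.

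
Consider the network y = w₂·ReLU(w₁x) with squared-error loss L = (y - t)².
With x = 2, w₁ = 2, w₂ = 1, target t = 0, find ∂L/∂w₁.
∂L/∂w₁ = 16

Forward pass:
z = w₁x = 2×2 = 4
h = ReLU(4) = 4
y = w₂h = 1×4 = 4

Backward pass:
∂L/∂y = 2(y - t) = 2(4 - 0) = 8
∂y/∂h = w₂ = 1
∂h/∂z = 1 (ReLU derivative)
∂z/∂w₁ = x = 2

∂L/∂w₁ = 8 × 1 × 1 × 2 = 16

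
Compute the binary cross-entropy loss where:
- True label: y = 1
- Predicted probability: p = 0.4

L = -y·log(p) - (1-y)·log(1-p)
L = 0.9163

L = -1·log(0.4) - 0·log(0.6) = -log(0.4) = 0.9163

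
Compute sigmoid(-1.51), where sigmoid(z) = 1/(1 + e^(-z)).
0.1809

sigmoid(-1.51) = 1/(1 + e^(1.51)) = 1/(1 + 4.527) = 0.1809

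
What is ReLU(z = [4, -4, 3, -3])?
h = [4, 0, 3, 0]

ReLU applied element-wise: max(0,4)=4, max(0,-4)=0, max(0,3)=3, max(0,-3)=0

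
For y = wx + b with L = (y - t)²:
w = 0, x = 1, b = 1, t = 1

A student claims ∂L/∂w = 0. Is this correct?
Correct

y = (0)(1) + 1 = 1
∂L/∂y = 2(y - t) = 2(1 - 1) = 0
∂y/∂w = x = 1
∂L/∂w = 0 × 1 = 0

Claimed value: 0
Correct: The correct gradient is 0.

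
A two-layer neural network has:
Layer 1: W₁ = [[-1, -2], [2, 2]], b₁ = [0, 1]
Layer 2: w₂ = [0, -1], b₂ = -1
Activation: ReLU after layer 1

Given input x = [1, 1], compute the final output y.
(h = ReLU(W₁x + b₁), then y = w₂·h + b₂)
y = -6

Layer 1 pre-activation: z₁ = [-3, 5]
After ReLU: h = [0, 5]
Layer 2 output: y = 0×0 + -1×5 + -1 = -6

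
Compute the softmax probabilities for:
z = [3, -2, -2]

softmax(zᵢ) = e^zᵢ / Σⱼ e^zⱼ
p = [0.9867, 0.0066, 0.0066]

exp(z) = [20.09, 0.1353, 0.1353]
Sum = 20.36
p = [0.9867, 0.0066, 0.0066]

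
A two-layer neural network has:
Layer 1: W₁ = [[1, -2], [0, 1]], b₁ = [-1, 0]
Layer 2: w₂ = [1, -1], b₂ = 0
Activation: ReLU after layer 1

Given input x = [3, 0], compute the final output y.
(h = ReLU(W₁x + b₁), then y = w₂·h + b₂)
y = 2

Layer 1 pre-activation: z₁ = [2, 0]
After ReLU: h = [2, 0]
Layer 2 output: y = 1×2 + -1×0 + 0 = 2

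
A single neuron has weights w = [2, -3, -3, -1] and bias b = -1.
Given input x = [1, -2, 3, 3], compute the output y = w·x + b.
y = -5

y = (2)(1) + (-3)(-2) + (-3)(3) + (-1)(3) + -1 = -5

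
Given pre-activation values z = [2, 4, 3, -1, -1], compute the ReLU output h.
h = [2, 4, 3, 0, 0]

ReLU applied element-wise: max(0,2)=2, max(0,4)=4, max(0,3)=3, max(0,-1)=0, max(0,-1)=0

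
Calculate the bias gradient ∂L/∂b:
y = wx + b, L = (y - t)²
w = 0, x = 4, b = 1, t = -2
∂L/∂b = 6

y = wx + b = (0)(4) + 1 = 1
∂L/∂y = 2(y - t) = 2(1 - -2) = 6
∂y/∂b = 1
∂L/∂b = ∂L/∂y · ∂y/∂b = 6 × 1 = 6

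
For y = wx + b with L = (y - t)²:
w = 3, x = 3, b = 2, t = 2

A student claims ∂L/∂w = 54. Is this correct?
Correct

y = (3)(3) + 2 = 11
∂L/∂y = 2(y - t) = 2(11 - 2) = 18
∂y/∂w = x = 3
∂L/∂w = 18 × 3 = 54

Claimed value: 54
Correct: The correct gradient is 54.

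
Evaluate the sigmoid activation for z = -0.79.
0.3122

sigmoid(-0.79) = 1/(1 + e^(0.79)) = 1/(1 + 2.203) = 0.3122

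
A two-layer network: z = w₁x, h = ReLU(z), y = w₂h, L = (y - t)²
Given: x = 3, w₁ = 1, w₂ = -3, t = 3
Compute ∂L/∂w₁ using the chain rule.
∂L/∂w₁ = 216

Forward pass:
z = w₁x = 1×3 = 3
h = ReLU(3) = 3
y = w₂h = -3×3 = -9

Backward pass:
∂L/∂y = 2(y - t) = 2(-9 - 3) = -24
∂y/∂h = w₂ = -3
∂h/∂z = 1 (ReLU derivative)
∂z/∂w₁ = x = 3

∂L/∂w₁ = -24 × -3 × 1 × 3 = 216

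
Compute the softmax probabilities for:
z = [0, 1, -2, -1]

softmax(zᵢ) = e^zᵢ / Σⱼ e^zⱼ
p = [0.2369, 0.6439, 0.0321, 0.0871]

exp(z) = [1, 2.718, 0.1353, 0.3679]
Sum = 4.221
p = [0.2369, 0.6439, 0.0321, 0.0871]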